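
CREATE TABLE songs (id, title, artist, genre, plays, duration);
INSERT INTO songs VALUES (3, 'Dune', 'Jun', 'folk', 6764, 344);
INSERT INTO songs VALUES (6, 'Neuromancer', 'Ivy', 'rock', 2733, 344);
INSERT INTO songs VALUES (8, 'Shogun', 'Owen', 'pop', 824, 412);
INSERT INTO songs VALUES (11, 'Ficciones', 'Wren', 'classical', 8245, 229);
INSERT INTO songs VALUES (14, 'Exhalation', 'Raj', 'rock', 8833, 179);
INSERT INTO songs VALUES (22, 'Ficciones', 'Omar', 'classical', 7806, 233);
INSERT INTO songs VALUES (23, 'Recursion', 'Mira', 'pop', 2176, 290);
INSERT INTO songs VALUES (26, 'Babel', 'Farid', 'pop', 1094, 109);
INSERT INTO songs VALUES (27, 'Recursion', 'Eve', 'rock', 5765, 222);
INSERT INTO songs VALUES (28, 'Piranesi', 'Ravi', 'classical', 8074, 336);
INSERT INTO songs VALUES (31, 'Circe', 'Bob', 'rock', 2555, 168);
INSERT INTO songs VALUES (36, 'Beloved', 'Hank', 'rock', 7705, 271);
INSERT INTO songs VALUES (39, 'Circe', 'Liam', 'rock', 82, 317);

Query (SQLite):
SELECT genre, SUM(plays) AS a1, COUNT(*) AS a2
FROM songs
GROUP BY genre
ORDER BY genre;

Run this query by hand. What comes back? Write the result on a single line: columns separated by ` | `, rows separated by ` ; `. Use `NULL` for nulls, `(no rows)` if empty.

classical | 24125 | 3 ; folk | 6764 | 1 ; pop | 4094 | 3 ; rock | 27673 | 6

Group songs by genre.
Per group compute: SUM(plays), COUNT(*).
  classical: ids {11, 22, 28} → SUM(plays)=24125, COUNT(*)=3
  folk: ids {3} → SUM(plays)=6764, COUNT(*)=1
  pop: ids {8, 23, 26} → SUM(plays)=4094, COUNT(*)=3
  rock: ids {6, 14, 27, 31, 36, 39} → SUM(plays)=27673, COUNT(*)=6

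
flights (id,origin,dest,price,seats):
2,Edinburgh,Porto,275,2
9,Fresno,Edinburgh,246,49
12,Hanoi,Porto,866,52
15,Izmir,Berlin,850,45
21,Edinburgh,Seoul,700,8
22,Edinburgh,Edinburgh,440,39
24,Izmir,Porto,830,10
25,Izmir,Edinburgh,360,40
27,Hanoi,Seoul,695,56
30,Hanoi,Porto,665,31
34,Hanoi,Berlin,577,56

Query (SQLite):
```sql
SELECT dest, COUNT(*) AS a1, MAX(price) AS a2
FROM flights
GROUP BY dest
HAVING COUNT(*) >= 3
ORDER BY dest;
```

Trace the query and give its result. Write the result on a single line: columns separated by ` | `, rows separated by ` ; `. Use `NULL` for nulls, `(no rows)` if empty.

Edinburgh | 3 | 440 ; Porto | 4 | 866

Group flights by dest.
Per group compute: COUNT(*), MAX(price).
HAVING: drop groups with fewer than 3 rows.
  Berlin: ids {15, 34} → COUNT(*)=2, MAX(price)=850
  Edinburgh: ids {9, 22, 25} → COUNT(*)=3, MAX(price)=440
  Porto: ids {2, 12, 24, 30} → COUNT(*)=4, MAX(price)=866
  Seoul: ids {21, 27} → COUNT(*)=2, MAX(price)=700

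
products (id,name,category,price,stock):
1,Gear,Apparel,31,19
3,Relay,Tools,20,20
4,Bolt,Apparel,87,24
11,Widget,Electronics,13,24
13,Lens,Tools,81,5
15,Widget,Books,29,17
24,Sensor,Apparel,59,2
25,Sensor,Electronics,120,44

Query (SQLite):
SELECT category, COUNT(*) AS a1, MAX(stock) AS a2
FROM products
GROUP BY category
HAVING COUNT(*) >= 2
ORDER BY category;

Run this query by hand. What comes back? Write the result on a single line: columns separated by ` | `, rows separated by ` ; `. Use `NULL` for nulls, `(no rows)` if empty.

Apparel | 3 | 24 ; Electronics | 2 | 44 ; Tools | 2 | 20

Group products by category.
Per group compute: COUNT(*), MAX(stock).
HAVING: drop groups with fewer than 2 rows.
  Apparel: ids {1, 4, 24} → COUNT(*)=3, MAX(stock)=24
  Books: ids {15} → COUNT(*)=1, MAX(stock)=17
  Electronics: ids {11, 25} → COUNT(*)=2, MAX(stock)=44
  Tools: ids {3, 13} → COUNT(*)=2, MAX(stock)=20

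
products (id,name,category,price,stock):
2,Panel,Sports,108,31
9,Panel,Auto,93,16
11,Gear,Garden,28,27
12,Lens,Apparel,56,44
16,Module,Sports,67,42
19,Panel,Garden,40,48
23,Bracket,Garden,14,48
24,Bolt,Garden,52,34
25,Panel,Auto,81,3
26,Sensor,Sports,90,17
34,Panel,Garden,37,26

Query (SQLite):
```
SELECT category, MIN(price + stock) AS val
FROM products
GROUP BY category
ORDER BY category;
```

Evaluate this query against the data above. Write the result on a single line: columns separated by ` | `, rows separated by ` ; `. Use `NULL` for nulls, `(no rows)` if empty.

Apparel | 100 ; Auto | 84 ; Garden | 55 ; Sports | 107

For each row compute price + stock.
Group by category; take MIN of the expression per group.
  Apparel: ids {12} → MIN(price + stock)=100
  Auto: ids {9, 25} → MIN(price + stock)=84
  Garden: ids {11, 19, 23, 24, 34} → MIN(price + stock)=55
  Sports: ids {2, 16, 26} → MIN(price + stock)=107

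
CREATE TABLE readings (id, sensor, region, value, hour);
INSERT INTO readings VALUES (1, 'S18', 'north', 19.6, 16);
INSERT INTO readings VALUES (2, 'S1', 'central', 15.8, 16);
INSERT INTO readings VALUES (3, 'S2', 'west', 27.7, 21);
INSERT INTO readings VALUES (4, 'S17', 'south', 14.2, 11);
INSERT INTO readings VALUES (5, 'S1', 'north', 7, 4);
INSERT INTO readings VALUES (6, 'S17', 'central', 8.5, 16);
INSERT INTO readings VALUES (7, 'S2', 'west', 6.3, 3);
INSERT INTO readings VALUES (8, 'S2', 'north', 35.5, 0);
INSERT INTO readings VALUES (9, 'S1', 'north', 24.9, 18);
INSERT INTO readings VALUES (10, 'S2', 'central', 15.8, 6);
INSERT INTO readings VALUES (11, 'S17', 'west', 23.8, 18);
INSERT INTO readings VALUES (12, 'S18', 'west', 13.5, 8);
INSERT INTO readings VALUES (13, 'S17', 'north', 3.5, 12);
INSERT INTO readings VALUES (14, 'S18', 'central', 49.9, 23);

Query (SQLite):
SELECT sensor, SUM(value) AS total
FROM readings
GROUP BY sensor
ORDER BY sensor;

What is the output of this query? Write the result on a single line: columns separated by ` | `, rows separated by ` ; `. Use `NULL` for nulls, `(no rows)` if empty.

S1 | 47.7 ; S17 | 50 ; S18 | 83 ; S2 | 85.3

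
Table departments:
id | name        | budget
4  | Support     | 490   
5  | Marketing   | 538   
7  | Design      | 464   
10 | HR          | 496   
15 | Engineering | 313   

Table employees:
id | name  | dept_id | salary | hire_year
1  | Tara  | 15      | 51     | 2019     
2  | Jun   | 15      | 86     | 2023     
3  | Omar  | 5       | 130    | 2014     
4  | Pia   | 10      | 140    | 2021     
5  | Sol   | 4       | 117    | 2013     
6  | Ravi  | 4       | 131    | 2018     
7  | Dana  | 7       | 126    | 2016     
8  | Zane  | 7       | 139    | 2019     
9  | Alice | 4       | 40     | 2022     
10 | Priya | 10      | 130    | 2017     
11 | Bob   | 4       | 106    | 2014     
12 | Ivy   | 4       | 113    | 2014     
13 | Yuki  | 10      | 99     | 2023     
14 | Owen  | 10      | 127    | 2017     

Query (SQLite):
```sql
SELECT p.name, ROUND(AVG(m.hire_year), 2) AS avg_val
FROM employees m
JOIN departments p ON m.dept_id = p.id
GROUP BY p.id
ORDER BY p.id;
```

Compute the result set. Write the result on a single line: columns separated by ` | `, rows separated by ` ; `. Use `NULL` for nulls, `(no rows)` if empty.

Join each employees row to its departments via dept_id.
Group joined rows by departments.id; compute ROUND(AVG(m.hire_year), 2) per group.
  4: ids {5, 6, 9, 11, 12} → ROUND(AVG(m.hire_year), 2)=2016.2
  5: ids {3} → ROUND(AVG(m.hire_year), 2)=2014
  7: ids {7, 8} → ROUND(AVG(m.hire_year), 2)=2017.5
  10: ids {4, 10, 13, 14} → ROUND(AVG(m.hire_year), 2)=2019.5
  15: ids {1, 2} → ROUND(AVG(m.hire_year), 2)=2021

Support | 2016.2 ; Marketing | 2014 ; Design | 2017.5 ; HR | 2019.5 ; Engineering | 2021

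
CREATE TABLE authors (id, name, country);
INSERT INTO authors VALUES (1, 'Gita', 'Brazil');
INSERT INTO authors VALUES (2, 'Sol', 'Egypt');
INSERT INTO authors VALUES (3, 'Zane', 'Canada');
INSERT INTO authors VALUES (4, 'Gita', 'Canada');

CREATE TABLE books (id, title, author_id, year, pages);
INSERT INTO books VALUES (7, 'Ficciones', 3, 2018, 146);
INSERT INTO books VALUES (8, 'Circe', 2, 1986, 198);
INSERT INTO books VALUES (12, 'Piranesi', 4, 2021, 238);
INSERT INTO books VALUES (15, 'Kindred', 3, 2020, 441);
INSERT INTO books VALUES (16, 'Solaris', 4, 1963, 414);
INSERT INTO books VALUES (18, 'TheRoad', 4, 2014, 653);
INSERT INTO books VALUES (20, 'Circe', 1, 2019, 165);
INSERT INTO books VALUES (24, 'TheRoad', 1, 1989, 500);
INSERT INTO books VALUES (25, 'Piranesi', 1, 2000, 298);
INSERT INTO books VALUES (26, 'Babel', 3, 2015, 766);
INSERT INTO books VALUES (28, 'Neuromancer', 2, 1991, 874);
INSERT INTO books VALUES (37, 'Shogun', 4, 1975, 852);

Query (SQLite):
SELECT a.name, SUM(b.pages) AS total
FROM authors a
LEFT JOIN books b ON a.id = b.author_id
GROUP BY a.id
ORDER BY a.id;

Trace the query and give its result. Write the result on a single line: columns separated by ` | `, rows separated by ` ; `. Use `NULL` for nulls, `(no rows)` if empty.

Gita | 963 ; Sol | 1072 ; Zane | 1353 ; Gita | 2157

LEFT JOIN keeps every authors row; unmatched ones get NULL for books columns.
Group by authors.id and compute SUM(b.pages). SUM over an all-NULL group is NULL.
  1: ids {20, 24, 25} → SUM(b.pages)=963
  2: ids {8, 28} → SUM(b.pages)=1072
  3: ids {7, 15, 26} → SUM(b.pages)=1353
  4: ids {12, 16, 18, 37} → SUM(b.pages)=2157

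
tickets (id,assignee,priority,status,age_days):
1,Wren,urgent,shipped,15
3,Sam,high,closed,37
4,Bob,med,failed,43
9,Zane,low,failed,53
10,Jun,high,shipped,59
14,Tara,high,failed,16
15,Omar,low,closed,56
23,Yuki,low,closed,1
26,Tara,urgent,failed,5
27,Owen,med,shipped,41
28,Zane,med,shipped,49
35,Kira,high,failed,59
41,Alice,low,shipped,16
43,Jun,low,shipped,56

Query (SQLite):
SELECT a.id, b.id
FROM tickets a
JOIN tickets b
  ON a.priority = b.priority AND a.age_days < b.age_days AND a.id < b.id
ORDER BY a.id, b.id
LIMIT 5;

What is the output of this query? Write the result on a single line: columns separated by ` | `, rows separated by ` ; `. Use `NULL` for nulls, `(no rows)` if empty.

Pairs (a,b) with same priority, a.age_days < b.age_days, a.id < b.id.
priority groups: high:{3,10,14,35} low:{9,15,23,41,43} med:{4,27,28} urgent:{1,26}
Ordered by (a.id, b.id); first 5.

3 | 10 ; 3 | 35 ; 4 | 28 ; 9 | 15 ; 9 | 43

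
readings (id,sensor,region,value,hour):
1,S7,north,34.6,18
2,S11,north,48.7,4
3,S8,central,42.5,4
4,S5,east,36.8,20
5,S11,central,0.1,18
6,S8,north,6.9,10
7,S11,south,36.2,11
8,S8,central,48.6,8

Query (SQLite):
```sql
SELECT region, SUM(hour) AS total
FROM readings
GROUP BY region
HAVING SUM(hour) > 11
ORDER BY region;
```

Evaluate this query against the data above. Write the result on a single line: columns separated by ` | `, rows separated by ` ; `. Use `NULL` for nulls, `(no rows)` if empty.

central | 30 ; east | 20 ; north | 32

Partition readings by region; compute SUM(hour) within each group.
HAVING: keep groups where SUM(hour) > 11.
  central: ids {3, 5, 8} → SUM(hour)=30
  east: ids {4} → SUM(hour)=20
  north: ids {1, 2, 6} → SUM(hour)=32
  south: ids {7} → SUM(hour)=11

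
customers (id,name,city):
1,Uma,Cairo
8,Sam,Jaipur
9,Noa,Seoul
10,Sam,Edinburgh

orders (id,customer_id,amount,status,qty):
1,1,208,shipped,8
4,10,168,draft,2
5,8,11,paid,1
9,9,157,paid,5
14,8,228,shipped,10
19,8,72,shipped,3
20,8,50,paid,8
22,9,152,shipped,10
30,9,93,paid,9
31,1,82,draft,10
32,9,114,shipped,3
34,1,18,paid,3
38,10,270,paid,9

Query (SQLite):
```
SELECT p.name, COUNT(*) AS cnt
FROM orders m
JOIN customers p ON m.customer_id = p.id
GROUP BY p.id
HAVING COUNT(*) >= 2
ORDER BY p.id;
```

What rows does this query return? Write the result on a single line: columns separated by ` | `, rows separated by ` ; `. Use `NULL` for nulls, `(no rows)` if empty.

Uma | 3 ; Sam | 4 ; Noa | 4 ; Sam | 2

Join each orders row to its customers via customer_id.
Group joined rows by customers.id; compute COUNT(*) per group.
HAVING: keep groups with count ≥ 2.
  1: ids {1, 31, 34} → COUNT(*)=3
  8: ids {5, 14, 19, 20} → COUNT(*)=4
  9: ids {9, 22, 30, 32} → COUNT(*)=4
  10: ids {4, 38} → COUNT(*)=2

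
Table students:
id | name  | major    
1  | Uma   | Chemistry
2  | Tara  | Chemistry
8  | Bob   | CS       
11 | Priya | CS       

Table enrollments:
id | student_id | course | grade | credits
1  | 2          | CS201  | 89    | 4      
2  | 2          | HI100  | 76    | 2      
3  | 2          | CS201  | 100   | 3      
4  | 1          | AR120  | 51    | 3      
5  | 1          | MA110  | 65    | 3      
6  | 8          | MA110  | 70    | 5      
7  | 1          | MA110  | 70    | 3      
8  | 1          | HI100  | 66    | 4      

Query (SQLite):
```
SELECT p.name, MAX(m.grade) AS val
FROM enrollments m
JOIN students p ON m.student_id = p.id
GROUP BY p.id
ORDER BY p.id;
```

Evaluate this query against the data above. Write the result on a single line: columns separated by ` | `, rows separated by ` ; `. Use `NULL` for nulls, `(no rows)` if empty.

Join each enrollments row to its students via student_id.
Group joined rows by students.id; compute MAX(m.grade) per group.
  1: ids {4, 5, 7, 8} → MAX(m.grade)=70
  2: ids {1, 2, 3} → MAX(m.grade)=100
  8: ids {6} → MAX(m.grade)=70

Uma | 70 ; Tara | 100 ; Bob | 70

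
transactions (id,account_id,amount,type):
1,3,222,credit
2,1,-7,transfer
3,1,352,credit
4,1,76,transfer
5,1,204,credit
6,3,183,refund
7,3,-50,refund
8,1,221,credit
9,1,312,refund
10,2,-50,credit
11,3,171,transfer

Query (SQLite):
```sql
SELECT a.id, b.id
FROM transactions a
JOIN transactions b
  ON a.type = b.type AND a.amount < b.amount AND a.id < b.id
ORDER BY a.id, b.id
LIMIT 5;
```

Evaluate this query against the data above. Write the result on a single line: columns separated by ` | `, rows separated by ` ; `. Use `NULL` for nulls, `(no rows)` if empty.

1 | 3 ; 2 | 4 ; 2 | 11 ; 4 | 11 ; 5 | 8

Pairs (a,b) with same type, a.amount < b.amount, a.id < b.id.
type groups: credit:{1,3,5,8,10} refund:{6,7,9} transfer:{2,4,11}
Ordered by (a.id, b.id); first 5.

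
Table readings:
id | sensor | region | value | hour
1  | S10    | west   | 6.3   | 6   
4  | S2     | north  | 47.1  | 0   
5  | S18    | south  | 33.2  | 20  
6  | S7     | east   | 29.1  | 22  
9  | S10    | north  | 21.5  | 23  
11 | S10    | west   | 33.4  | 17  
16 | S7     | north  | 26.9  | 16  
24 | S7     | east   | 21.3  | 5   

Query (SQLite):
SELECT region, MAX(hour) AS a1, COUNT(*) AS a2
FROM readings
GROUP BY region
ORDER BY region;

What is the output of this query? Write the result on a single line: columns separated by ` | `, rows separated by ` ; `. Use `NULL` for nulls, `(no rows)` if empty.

Group readings by region.
Per group compute: MAX(hour), COUNT(*).
  east: ids {6, 24} → MAX(hour)=22, COUNT(*)=2
  north: ids {4, 9, 16} → MAX(hour)=23, COUNT(*)=3
  south: ids {5} → MAX(hour)=20, COUNT(*)=1
  west: ids {1, 11} → MAX(hour)=17, COUNT(*)=2

east | 22 | 2 ; north | 23 | 3 ; south | 20 | 1 ; west | 17 | 2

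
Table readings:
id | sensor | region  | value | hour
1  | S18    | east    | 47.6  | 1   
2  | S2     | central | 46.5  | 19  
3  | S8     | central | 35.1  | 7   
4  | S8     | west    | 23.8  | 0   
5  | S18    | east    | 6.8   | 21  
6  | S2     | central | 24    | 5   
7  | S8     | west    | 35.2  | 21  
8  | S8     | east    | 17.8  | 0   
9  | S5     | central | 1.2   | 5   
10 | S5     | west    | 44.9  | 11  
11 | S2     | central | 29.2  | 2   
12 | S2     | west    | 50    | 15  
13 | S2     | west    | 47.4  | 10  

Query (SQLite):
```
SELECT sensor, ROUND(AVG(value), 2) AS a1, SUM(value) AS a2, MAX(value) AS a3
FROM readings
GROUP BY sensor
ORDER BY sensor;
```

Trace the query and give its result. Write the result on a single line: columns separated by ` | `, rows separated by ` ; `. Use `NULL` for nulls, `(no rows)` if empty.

S18 | 27.2 | 54.4 | 47.6 ; S2 | 39.42 | 197.1 | 50 ; S5 | 23.05 | 46.1 | 44.9 ; S8 | 27.98 | 111.9 | 35.2

Group readings by sensor.
Per group compute: ROUND(AVG(value), 2), SUM(value), MAX(value).
  S18: ids {1, 5} → ROUND(AVG(value), 2)=27.2, SUM(value)=54.4, MAX(value)=47.6
  S2: ids {2, 6, 11, 12, 13} → ROUND(AVG(value), 2)=39.42, SUM(value)=197.1, MAX(value)=50
  S5: ids {9, 10} → ROUND(AVG(value), 2)=23.05, SUM(value)=46.1, MAX(value)=44.9
  S8: ids {3, 4, 7, 8} → ROUND(AVG(value), 2)=27.98, SUM(value)=111.9, MAX(value)=35.2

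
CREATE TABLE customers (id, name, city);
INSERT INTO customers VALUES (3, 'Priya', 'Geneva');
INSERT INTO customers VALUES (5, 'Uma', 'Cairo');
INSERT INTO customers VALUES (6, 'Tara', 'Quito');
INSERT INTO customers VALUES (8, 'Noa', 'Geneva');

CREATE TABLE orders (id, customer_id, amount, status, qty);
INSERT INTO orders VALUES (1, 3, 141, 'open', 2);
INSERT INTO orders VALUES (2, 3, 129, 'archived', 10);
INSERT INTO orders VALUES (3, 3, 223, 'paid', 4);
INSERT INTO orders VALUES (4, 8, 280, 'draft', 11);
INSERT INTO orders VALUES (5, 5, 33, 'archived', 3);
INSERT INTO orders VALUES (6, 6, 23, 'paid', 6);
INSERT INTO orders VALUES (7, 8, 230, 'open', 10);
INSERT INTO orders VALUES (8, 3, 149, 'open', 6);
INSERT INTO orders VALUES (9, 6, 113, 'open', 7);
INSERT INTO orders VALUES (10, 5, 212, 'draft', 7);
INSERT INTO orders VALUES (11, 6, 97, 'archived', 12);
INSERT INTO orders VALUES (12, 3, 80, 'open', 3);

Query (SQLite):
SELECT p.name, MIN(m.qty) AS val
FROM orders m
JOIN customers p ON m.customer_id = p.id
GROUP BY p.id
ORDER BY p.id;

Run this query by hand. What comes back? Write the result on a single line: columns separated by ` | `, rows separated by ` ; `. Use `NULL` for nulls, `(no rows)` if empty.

Priya | 2 ; Uma | 3 ; Tara | 6 ; Noa | 10

Join each orders row to its customers via customer_id.
Group joined rows by customers.id; compute MIN(m.qty) per group.
  3: ids {1, 2, 3, 8, 12} → MIN(m.qty)=2
  5: ids {5, 10} → MIN(m.qty)=3
  6: ids {6, 9, 11} → MIN(m.qty)=6
  8: ids {4, 7} → MIN(m.qty)=10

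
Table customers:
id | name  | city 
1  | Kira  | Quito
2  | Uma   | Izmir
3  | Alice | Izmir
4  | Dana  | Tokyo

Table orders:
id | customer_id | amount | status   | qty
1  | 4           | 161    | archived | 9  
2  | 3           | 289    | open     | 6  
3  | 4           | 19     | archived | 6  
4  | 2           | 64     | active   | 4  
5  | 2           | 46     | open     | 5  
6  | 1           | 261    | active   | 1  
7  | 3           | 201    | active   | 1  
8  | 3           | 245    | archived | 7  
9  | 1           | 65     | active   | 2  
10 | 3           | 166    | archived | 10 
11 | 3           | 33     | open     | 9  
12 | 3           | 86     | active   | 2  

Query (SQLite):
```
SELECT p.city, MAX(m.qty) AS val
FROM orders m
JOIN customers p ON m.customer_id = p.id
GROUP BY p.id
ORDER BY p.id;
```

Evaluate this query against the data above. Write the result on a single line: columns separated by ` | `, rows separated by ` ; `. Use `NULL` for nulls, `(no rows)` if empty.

Join each orders row to its customers via customer_id.
Group joined rows by customers.id; compute MAX(m.qty) per group.
  1: ids {6, 9} → MAX(m.qty)=2
  2: ids {4, 5} → MAX(m.qty)=5
  3: ids {2, 7, 8, 10, 11, 12} → MAX(m.qty)=10
  4: ids {1, 3} → MAX(m.qty)=9

Quito | 2 ; Izmir | 5 ; Izmir | 10 ; Tokyo | 9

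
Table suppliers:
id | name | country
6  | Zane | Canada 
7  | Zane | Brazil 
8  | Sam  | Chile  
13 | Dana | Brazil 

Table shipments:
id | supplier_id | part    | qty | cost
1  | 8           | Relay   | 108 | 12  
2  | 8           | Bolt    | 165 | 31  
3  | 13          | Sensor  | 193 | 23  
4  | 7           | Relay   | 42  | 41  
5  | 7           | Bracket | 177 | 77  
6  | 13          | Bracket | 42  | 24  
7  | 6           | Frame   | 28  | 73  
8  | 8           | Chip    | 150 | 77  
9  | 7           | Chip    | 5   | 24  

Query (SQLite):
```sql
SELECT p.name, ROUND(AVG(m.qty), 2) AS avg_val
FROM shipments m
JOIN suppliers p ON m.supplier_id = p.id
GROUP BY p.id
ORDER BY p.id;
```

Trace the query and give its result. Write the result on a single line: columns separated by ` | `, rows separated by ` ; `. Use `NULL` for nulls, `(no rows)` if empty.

Zane | 28 ; Zane | 74.67 ; Sam | 141 ; Dana | 117.5

Join each shipments row to its suppliers via supplier_id.
Group joined rows by suppliers.id; compute ROUND(AVG(m.qty), 2) per group.
  6: ids {7} → ROUND(AVG(m.qty), 2)=28
  7: ids {4, 5, 9} → ROUND(AVG(m.qty), 2)=74.67
  8: ids {1, 2, 8} → ROUND(AVG(m.qty), 2)=141
  13: ids {3, 6} → ROUND(AVG(m.qty), 2)=117.5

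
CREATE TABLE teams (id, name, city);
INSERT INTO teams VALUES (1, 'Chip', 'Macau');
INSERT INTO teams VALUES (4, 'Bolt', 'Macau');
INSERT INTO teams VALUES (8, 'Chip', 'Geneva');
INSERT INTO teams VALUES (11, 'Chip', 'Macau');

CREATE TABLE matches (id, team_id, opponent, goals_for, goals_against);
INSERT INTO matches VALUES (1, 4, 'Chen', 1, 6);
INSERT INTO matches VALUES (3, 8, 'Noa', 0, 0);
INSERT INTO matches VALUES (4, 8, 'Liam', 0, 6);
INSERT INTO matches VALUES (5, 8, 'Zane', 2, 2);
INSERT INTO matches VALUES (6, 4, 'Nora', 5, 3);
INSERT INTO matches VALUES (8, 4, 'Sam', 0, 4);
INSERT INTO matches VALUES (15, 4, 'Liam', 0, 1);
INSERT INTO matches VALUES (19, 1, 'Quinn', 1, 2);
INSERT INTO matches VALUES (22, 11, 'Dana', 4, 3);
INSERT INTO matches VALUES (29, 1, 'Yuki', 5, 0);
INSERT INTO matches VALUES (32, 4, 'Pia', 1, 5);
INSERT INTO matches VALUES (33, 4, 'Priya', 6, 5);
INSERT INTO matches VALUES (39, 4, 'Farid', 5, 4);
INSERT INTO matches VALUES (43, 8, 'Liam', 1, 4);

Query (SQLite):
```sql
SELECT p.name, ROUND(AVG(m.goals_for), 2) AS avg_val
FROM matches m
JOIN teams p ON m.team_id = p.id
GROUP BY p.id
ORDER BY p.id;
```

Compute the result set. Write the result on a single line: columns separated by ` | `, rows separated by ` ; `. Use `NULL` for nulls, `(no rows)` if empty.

Chip | 3 ; Bolt | 2.57 ; Chip | 0.75 ; Chip | 4

Join each matches row to its teams via team_id.
Group joined rows by teams.id; compute ROUND(AVG(m.goals_for), 2) per group.
  1: ids {19, 29} → ROUND(AVG(m.goals_for), 2)=3
  4: ids {1, 6, 8, 15, 32, 33, 39} → ROUND(AVG(m.goals_for), 2)=2.57
  8: ids {3, 4, 5, 43} → ROUND(AVG(m.goals_for), 2)=0.75
  11: ids {22} → ROUND(AVG(m.goals_for), 2)=4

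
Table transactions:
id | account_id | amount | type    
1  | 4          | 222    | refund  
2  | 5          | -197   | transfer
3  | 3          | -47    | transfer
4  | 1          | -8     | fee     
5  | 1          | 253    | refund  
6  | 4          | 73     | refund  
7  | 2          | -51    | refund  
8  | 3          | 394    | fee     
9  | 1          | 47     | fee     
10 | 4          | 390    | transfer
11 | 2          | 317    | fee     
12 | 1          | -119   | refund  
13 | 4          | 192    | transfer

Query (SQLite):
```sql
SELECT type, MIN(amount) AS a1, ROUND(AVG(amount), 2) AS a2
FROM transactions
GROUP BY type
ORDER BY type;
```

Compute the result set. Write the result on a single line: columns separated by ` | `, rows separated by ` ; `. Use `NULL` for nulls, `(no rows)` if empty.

fee | -8 | 187.5 ; refund | -119 | 75.6 ; transfer | -197 | 84.5

Group transactions by type.
Per group compute: MIN(amount), ROUND(AVG(amount), 2).
  fee: ids {4, 8, 9, 11} → MIN(amount)=-8, ROUND(AVG(amount), 2)=187.5
  refund: ids {1, 5, 6, 7, 12} → MIN(amount)=-119, ROUND(AVG(amount), 2)=75.6
  transfer: ids {2, 3, 10, 13} → MIN(amount)=-197, ROUND(AVG(amount), 2)=84.5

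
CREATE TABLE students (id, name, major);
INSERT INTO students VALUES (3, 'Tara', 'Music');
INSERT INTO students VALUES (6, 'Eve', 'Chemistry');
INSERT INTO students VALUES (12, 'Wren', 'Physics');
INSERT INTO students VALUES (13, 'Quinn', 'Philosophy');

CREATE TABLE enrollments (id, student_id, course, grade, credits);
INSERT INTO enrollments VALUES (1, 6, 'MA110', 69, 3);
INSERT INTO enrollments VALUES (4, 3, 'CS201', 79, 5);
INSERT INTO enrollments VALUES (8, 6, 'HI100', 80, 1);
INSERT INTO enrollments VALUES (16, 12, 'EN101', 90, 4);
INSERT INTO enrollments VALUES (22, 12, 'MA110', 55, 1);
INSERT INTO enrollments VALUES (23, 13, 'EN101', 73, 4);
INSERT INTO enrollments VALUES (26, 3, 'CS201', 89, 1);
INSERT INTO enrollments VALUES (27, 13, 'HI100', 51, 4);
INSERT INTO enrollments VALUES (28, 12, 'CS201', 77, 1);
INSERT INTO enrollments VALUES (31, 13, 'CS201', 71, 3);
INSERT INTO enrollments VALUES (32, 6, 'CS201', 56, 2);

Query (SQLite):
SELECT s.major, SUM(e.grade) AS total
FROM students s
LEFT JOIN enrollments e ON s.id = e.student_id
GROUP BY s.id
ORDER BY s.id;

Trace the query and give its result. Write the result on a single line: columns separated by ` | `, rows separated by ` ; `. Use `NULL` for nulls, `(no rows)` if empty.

Music | 168 ; Chemistry | 205 ; Physics | 222 ; Philosophy | 195

LEFT JOIN keeps every students row; unmatched ones get NULL for enrollments columns.
Group by students.id and compute SUM(e.grade). SUM over an all-NULL group is NULL.
  3: ids {4, 26} → SUM(e.grade)=168
  6: ids {1, 8, 32} → SUM(e.grade)=205
  12: ids {16, 22, 28} → SUM(e.grade)=222
  13: ids {23, 27, 31} → SUM(e.grade)=195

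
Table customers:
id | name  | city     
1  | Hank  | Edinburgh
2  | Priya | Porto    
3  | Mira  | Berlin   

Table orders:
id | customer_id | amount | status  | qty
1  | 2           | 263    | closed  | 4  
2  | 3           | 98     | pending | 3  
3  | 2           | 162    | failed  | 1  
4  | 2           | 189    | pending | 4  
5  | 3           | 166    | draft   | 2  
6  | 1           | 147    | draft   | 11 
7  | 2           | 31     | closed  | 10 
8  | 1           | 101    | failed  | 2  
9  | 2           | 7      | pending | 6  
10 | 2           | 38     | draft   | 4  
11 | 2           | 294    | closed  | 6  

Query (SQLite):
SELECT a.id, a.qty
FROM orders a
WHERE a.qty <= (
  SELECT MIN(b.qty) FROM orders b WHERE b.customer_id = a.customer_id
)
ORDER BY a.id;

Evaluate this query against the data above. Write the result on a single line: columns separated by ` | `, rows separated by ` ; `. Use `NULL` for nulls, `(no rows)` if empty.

3 | 1 ; 5 | 2 ; 8 | 2

For each orders row a, compute MIN(qty) over rows sharing a.customer_id.
Keep row a if a.qty <= that per-group MIN.
  customer_id=1: MIN(qty) = 2
  customer_id=2: MIN(qty) = 1
  customer_id=3: MIN(qty) = 2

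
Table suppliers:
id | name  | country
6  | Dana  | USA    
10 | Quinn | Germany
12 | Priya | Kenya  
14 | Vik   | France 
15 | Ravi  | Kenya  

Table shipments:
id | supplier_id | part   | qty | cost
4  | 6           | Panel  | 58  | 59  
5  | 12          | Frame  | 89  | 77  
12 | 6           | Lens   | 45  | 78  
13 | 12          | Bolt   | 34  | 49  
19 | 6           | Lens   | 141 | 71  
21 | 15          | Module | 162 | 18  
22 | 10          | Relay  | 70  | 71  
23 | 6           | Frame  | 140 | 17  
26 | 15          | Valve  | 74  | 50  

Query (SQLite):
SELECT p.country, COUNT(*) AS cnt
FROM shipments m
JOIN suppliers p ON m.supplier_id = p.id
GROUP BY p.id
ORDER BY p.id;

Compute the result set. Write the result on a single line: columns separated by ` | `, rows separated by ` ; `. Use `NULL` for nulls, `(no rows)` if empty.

Join each shipments row to its suppliers via supplier_id.
Group joined rows by suppliers.id; compute COUNT(*) per group.
  6: ids {4, 12, 19, 23} → COUNT(*)=4
  10: ids {22} → COUNT(*)=1
  12: ids {5, 13} → COUNT(*)=2
  15: ids {21, 26} → COUNT(*)=2

USA | 4 ; Germany | 1 ; Kenya | 2 ; Kenya | 2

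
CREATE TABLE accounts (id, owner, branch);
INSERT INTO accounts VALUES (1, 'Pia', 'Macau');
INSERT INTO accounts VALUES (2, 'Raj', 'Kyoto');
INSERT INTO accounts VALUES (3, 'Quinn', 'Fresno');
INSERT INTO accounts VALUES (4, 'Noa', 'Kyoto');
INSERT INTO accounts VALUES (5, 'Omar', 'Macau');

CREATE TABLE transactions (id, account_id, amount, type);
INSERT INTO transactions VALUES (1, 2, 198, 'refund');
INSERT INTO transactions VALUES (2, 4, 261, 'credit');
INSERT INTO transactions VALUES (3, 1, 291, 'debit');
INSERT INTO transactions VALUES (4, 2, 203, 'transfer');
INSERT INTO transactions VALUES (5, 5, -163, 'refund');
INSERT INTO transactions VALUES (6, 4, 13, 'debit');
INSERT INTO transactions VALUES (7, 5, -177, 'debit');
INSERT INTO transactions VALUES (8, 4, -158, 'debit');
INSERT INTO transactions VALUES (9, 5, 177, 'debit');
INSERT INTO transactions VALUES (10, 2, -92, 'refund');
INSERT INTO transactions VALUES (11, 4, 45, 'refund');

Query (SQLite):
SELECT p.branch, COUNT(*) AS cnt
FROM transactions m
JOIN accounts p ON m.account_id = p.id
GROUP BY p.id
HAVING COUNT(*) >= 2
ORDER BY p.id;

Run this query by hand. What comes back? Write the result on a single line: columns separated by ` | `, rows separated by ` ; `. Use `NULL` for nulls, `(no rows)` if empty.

Kyoto | 3 ; Kyoto | 4 ; Macau | 3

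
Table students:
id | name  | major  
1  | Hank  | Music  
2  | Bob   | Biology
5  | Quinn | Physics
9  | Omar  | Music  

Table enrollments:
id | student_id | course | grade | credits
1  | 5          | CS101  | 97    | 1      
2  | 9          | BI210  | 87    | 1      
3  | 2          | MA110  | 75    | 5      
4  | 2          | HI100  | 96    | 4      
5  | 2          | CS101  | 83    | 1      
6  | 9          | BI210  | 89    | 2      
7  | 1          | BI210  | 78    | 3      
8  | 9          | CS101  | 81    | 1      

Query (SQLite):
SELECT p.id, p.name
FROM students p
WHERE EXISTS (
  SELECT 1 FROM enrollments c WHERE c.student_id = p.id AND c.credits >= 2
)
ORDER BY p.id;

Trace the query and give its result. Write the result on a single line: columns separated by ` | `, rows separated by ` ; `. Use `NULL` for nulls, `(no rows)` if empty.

For each students row, check whether any enrollments with matching student_id has credits >= 2.
Keep rows where that is true.

1 | Hank ; 2 | Bob ; 9 | Omar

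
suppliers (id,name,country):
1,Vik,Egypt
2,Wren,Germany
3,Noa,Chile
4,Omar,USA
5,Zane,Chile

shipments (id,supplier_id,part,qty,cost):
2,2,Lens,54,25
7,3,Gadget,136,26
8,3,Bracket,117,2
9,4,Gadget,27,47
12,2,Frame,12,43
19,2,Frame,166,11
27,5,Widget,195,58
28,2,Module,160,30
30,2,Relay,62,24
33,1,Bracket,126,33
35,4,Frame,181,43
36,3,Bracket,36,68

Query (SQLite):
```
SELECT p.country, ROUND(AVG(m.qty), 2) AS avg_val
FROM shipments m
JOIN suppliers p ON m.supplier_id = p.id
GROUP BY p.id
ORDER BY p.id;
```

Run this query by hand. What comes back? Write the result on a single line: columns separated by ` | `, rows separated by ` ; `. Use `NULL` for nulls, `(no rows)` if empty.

Egypt | 126 ; Germany | 90.8 ; Chile | 96.33 ; USA | 104 ; Chile | 195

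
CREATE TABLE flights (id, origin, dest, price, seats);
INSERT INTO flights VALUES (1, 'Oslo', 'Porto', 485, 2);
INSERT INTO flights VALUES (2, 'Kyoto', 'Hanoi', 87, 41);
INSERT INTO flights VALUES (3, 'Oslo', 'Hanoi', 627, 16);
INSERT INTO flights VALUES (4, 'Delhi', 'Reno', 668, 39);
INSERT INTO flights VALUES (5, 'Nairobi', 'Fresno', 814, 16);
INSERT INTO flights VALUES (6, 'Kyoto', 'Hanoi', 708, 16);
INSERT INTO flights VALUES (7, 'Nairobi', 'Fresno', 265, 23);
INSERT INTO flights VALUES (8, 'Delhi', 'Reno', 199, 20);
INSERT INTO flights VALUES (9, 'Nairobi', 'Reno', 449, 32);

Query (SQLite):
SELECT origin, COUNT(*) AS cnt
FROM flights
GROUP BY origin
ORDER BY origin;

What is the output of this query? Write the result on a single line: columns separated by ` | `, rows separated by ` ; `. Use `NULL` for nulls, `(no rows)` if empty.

Delhi | 2 ; Kyoto | 2 ; Nairobi | 3 ; Oslo | 2

Partition flights by origin; compute COUNT(*) within each group.
  Delhi: ids {4, 8} → COUNT(*)=2
  Kyoto: ids {2, 6} → COUNT(*)=2
  Nairobi: ids {5, 7, 9} → COUNT(*)=3
  Oslo: ids {1, 3} → COUNT(*)=2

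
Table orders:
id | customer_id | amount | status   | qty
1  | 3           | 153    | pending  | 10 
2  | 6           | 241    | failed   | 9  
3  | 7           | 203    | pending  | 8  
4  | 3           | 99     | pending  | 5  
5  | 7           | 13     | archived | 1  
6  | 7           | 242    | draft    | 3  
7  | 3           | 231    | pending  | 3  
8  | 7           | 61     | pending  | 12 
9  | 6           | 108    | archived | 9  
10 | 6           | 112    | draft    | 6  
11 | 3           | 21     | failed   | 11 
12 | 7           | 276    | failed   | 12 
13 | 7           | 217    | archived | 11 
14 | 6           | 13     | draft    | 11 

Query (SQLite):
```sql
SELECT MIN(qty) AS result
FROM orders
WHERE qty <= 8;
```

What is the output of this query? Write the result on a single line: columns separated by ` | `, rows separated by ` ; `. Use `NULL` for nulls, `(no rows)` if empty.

1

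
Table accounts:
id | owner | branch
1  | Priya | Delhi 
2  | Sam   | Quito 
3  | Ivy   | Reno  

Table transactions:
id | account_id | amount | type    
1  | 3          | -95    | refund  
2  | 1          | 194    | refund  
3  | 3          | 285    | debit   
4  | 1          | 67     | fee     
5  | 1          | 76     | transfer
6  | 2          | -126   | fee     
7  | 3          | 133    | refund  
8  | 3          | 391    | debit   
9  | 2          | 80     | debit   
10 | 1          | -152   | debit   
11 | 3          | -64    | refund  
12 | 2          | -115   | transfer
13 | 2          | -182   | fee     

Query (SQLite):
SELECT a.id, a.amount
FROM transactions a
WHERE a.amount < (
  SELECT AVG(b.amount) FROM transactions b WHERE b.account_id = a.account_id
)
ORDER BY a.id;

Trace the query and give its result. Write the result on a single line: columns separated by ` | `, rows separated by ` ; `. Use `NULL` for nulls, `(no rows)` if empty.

1 | -95 ; 6 | -126 ; 10 | -152 ; 11 | -64 ; 12 | -115 ; 13 | -182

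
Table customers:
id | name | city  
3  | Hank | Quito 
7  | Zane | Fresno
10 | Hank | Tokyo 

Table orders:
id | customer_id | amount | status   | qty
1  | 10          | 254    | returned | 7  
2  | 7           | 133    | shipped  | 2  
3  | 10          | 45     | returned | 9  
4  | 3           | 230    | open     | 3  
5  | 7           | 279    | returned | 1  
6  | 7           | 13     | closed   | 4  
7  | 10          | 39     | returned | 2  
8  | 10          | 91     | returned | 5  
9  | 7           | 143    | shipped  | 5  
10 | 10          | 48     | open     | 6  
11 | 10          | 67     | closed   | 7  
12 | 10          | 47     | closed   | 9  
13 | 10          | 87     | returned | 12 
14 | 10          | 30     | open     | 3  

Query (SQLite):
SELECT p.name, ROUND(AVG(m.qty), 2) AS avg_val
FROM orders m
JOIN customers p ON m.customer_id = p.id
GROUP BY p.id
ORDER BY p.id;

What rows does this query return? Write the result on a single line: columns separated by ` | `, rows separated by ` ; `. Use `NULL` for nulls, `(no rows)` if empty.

Hank | 3 ; Zane | 3 ; Hank | 6.67

Join each orders row to its customers via customer_id.
Group joined rows by customers.id; compute ROUND(AVG(m.qty), 2) per group.
  3: ids {4} → ROUND(AVG(m.qty), 2)=3
  7: ids {2, 5, 6, 9} → ROUND(AVG(m.qty), 2)=3
  10: ids {1, 3, 7, 8, 10, 11, 12, 13, 14} → ROUND(AVG(m.qty), 2)=6.67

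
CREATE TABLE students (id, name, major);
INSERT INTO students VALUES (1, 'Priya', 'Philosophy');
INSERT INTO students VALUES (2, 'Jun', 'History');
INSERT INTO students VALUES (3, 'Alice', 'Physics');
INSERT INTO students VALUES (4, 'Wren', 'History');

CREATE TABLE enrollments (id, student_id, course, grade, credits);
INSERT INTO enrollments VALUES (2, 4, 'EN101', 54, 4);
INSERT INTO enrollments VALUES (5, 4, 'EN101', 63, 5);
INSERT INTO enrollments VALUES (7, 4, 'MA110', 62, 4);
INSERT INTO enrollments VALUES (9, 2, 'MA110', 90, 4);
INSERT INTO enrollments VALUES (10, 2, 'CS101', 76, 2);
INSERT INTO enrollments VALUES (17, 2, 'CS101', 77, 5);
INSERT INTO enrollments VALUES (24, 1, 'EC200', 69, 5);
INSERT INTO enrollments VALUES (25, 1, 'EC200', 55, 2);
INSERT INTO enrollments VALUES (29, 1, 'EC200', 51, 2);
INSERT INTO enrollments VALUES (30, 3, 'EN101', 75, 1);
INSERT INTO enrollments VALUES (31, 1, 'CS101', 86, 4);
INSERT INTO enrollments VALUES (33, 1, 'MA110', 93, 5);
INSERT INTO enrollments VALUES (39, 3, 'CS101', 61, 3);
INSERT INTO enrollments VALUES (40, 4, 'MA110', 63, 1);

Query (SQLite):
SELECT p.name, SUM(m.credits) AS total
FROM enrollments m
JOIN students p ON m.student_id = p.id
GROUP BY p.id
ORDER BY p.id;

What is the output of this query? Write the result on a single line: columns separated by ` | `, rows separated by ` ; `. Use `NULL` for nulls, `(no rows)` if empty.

Priya | 18 ; Jun | 11 ; Alice | 4 ; Wren | 14

Join each enrollments row to its students via student_id.
Group joined rows by students.id; compute SUM(m.credits) per group.
  1: ids {24, 25, 29, 31, 33} → SUM(m.credits)=18
  2: ids {9, 10, 17} → SUM(m.credits)=11
  3: ids {30, 39} → SUM(m.credits)=4
  4: ids {2, 5, 7, 40} → SUM(m.credits)=14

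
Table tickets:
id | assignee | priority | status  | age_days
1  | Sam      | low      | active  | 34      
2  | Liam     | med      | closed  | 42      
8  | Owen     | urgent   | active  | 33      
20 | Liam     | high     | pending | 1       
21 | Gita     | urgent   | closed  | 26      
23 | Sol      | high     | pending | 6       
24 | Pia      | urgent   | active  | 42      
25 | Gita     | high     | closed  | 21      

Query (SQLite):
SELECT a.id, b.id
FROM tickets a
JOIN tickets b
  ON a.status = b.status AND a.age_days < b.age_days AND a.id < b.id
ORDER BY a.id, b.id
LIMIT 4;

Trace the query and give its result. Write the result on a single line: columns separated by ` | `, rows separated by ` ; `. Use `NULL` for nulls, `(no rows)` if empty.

1 | 24 ; 8 | 24 ; 20 | 23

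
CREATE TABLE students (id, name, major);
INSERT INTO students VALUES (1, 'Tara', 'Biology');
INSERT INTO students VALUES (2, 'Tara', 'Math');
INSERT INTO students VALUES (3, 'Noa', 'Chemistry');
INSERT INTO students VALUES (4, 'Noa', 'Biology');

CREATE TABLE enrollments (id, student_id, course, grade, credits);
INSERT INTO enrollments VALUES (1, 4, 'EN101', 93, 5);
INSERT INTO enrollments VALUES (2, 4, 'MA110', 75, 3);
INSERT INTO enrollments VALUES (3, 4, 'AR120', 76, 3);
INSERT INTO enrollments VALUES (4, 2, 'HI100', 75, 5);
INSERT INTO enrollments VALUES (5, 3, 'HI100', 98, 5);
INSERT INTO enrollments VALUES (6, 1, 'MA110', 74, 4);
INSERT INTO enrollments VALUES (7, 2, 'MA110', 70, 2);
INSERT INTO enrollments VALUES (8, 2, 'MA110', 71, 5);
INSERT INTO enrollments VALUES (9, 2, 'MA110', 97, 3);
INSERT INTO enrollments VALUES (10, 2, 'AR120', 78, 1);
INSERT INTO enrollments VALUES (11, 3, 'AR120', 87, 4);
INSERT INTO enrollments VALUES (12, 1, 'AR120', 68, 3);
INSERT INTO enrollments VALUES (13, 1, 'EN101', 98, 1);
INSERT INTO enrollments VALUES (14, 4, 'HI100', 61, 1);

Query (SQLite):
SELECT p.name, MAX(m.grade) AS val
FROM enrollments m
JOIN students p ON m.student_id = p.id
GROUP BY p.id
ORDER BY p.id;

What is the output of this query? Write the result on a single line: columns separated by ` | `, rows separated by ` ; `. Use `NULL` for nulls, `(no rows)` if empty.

Join each enrollments row to its students via student_id.
Group joined rows by students.id; compute MAX(m.grade) per group.
  1: ids {6, 12, 13} → MAX(m.grade)=98
  2: ids {4, 7, 8, 9, 10} → MAX(m.grade)=97
  3: ids {5, 11} → MAX(m.grade)=98
  4: ids {1, 2, 3, 14} → MAX(m.grade)=93

Tara | 98 ; Tara | 97 ; Noa | 98 ; Noa | 93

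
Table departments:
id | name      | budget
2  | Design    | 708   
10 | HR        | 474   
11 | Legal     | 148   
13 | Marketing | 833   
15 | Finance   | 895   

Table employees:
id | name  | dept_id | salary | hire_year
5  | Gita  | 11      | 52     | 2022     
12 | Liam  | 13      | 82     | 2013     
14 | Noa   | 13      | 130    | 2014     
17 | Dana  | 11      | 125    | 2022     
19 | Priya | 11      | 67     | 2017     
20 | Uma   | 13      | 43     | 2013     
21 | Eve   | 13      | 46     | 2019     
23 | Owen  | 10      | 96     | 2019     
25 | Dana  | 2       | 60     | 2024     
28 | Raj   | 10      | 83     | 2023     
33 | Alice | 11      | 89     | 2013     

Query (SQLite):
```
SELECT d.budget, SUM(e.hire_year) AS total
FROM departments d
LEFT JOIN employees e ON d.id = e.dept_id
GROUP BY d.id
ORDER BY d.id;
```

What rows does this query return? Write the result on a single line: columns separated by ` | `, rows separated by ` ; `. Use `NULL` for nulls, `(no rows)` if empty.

708 | 2024 ; 474 | 4042 ; 148 | 8074 ; 833 | 8059 ; 895 | NULL

LEFT JOIN keeps every departments row; unmatched ones get NULL for employees columns.
Group by departments.id and compute SUM(e.hire_year). SUM over an all-NULL group is NULL.
  2: ids {25} → SUM(e.hire_year)=2024
  10: ids {23, 28} → SUM(e.hire_year)=4042
  11: ids {5, 17, 19, 33} → SUM(e.hire_year)=8074
  13: ids {12, 14, 20, 21} → SUM(e.hire_year)=8059
  15: ids {—} → SUM(e.hire_year)=NULL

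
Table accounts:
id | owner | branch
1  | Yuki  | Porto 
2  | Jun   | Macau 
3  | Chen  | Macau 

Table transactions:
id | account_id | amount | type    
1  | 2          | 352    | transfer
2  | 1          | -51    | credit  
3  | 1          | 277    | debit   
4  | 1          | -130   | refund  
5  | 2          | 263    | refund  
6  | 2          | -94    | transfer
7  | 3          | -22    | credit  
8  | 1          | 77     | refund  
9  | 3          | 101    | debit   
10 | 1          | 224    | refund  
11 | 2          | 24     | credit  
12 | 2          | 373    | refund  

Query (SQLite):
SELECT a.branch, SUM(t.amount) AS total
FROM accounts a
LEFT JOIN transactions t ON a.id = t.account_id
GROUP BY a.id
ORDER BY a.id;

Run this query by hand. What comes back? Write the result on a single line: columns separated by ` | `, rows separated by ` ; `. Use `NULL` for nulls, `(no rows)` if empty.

Porto | 397 ; Macau | 918 ; Macau | 79

LEFT JOIN keeps every accounts row; unmatched ones get NULL for transactions columns.
Group by accounts.id and compute SUM(t.amount). SUM over an all-NULL group is NULL.
  1: ids {2, 3, 4, 8, 10} → SUM(t.amount)=397
  2: ids {1, 5, 6, 11, 12} → SUM(t.amount)=918
  3: ids {7, 9} → SUM(t.amount)=79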